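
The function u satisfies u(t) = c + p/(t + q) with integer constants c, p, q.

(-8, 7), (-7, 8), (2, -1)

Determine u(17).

(u(t) − c)(t + q) = p for each data point; the three points give a linear system in c and q, then p follows.
Solving: c = 3, q = 3, p = -20, so u(t) = 3 − 20/(t + 3).
Then u(17) = 3 − 20/20 = 2.

2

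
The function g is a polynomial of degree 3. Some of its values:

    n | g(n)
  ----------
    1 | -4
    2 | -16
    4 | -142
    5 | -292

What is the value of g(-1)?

Write g(n) = an³ + bn² + cn + d; the 4 given values yield a linear system in the 4 coefficients.
Solving, g(n) = -3n³ + 4n² - 3n - 2.
Then g(-1) = 8.

8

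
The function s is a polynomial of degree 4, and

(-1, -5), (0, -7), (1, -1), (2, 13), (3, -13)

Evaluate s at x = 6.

Write s(x) = ax^4 + bx³ + cx² + dx + e; the 5 given values yield a linear system in the 5 coefficients.
Solving, s(x) = -2x^4 + 4x³ + 6x² - 2x - 7.
Then s(6) = -1531.

-1531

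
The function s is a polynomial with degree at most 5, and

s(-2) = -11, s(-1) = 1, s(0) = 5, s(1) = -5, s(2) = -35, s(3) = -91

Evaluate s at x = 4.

-179

Write s(x) = ax^5 + bx^4 + cx³ + dx² + ex + p; the 6 given values yield a linear system in the 6 coefficients.
Solving, the top 2 coefficients vanish, and s(x) = -x³ - 7x² - 2x + 5.
Then s(4) = -179.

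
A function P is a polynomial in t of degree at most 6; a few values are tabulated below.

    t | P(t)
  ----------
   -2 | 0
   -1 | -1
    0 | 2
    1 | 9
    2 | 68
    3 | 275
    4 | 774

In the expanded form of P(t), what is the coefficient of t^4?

First differences: -1, 3, 7, 59, 207, 499. Second differences: 4, 4, 52, 148, 292. Third differences: 0, 48, 96, 144. Fourth differences: 48, 48, 48.
Level-4 differences are constant, so P has degree 4.
Fitting a degree-4 polynomial gives P(t) = 2t^4 + 4t³ + t + 2.
The coefficient of t^4 is 2.

2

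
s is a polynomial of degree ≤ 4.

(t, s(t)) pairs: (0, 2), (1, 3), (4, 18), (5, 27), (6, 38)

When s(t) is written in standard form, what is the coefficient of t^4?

Write s(t) = at^4 + bt³ + ct² + dt + e; the 5 given values yield a linear system in the 5 coefficients.
Solving, the top 2 coefficients vanish, and s(t) = t² + 2.
The coefficient of t^4 is 0.

0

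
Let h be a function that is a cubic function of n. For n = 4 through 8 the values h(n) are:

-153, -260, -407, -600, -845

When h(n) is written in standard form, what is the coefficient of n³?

-1

Write h(n) = an³ + bn² + cn + d; the 5 given values yield a linear system in the 4 coefficients.
Solving, h(n) = -n³ - 5n² - n - 5.
The coefficient of n³ is -1.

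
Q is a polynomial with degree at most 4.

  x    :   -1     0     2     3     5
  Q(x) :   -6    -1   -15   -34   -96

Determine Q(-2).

-19

Write Q(x) = ax^4 + bx³ + cx² + dx + e; the 5 given values yield a linear system in the 5 coefficients.
Solving, the top 2 coefficients vanish, and Q(x) = -4x² + x - 1.
Then Q(-2) = -19.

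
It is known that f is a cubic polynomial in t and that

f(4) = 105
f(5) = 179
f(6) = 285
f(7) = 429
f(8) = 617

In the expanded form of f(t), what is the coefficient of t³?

First differences: 74, 106, 144, 188. Second differences: 32, 38, 44. Third differences: 6, 6.
Level-3 differences are constant, so f has degree 3.
Fitting a degree-3 polynomial gives f(t) = t³ + t² + 4t + 9.
The coefficient of t³ is 1.

1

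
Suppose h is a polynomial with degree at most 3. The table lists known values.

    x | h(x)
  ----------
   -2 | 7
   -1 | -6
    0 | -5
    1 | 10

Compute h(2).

39

First differences: -13, 1, 15. Second differences: 14, 14.
Level-2 differences are constant, so h has degree 2.
Extending the table by one column gives the next first difference 29, so h(2) = 10 + 29 = 39.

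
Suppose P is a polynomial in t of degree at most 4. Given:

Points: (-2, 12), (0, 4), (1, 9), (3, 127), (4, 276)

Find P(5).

509

Write P(t) = at^4 + bt³ + ct² + dt + e; the 5 given values yield a linear system in the 5 coefficients.
Solving, the leading coefficient vanishes, and P(t) = 3t³ + 6t² - 4t + 4.
Then P(5) = 509.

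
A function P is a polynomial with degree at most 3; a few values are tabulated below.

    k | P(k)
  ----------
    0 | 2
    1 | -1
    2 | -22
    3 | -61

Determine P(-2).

Write P(k) = ak³ + bk² + ck + d; the 4 given values yield a linear system in the 4 coefficients.
Solving, the leading coefficient vanishes, and P(k) = -9k² + 6k + 2.
Then P(-2) = -46.

-46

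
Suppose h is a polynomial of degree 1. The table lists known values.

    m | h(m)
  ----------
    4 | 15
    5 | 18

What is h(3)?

12

Write h(m) = am + b; the 2 given values yield a linear system in the 2 coefficients.
Solving, h(m) = 3m + 3.
Then h(3) = 12.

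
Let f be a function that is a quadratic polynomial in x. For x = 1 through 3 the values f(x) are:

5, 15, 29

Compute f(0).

-1

Write f(x) = ax² + bx + c; the 3 given values yield a linear system in the 3 coefficients.
Solving, f(x) = 2x² + 4x - 1.
Then f(0) = -1.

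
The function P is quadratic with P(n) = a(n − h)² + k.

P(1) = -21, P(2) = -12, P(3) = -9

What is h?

3

First differences 9, 3; second difference -6 = 2a, so a = -3.
Expanding, the n-coefficient is −2ah = 6h; matching it to the data gives h = 3, and then k = -9.
So P(n) = -3(n − 3)² − 9.
Hence h = 3.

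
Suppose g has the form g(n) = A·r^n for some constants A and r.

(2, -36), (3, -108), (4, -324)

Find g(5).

-972

Consecutive ratio: -108/(-36) = 3, and -324/(-108) = 3, so r = 3.
Then A·3^2 = -36 gives A = -4, and g(n) = -4·3^n.
g(5) = -4·3^5 = -972.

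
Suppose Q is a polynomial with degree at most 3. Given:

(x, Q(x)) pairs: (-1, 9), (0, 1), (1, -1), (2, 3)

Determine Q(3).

First differences: -8, -2, 4. Second differences: 6, 6.
Level-2 differences are constant, so Q has degree 2.
Fitting a degree-2 polynomial gives Q(x) = 3x² - 5x + 1.
Then Q(3) = 13.

13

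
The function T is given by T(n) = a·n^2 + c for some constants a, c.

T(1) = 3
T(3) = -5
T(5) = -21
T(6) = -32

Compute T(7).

-45

From T(1) = 3 and T(3) = -5: 1a + c = 3 and 9a + c = -5.
Subtracting: 8a = -8, so a = -1; then c = 3 − (-1)·1 = 4.
So T(n) = -1n² + 4, and T(7) = -45.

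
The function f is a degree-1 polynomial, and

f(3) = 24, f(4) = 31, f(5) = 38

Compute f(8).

59

Write f(x) = ax + b; the 3 given values yield a linear system in the 2 coefficients.
Solving, f(x) = 7x + 3.
Then f(8) = 59.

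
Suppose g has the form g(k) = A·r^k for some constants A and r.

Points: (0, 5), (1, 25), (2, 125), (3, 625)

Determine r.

Consecutive ratio: 25/5 = 5, and 125/25 = 5, so r = 5.
Then A·5^0 = 5 gives A = 5, and g(k) = 5·5^k.

5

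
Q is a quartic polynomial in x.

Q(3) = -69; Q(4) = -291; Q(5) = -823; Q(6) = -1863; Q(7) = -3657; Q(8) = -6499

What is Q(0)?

First differences: -222, -532, -1040, -1794, -2842. Second differences: -310, -508, -754, -1048. Third differences: -198, -246, -294. Fourth differences: -48, -48.
Level-4 differences are constant, so Q has degree 4.
Fitting a degree-4 polynomial gives Q(x) = -2x^4 + 3x³ + 3x² - 4x - 3.
Then Q(0) = -3.

-3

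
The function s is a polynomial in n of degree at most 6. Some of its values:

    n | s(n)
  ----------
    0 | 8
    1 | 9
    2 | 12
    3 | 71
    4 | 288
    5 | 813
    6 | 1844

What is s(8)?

6456

First differences: 1, 3, 59, 217, 525, 1031. Second differences: 2, 56, 158, 308, 506. Third differences: 54, 102, 150, 198. Fourth differences: 48, 48, 48.
Level-4 differences are constant, so s has degree 4.
Fitting a degree-4 polynomial gives s(n) = 2n^4 - 3n³ - 4n² + 6n + 8.
Then s(8) = 6456.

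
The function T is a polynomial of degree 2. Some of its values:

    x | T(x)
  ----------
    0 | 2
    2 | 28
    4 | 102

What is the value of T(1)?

Write T(x) = ax² + bx + c; the 3 given values yield a linear system in the 3 coefficients.
Solving, T(x) = 6x² + x + 2.
Then T(1) = 9.

9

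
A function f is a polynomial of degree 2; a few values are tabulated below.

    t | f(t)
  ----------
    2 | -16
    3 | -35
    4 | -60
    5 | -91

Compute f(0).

First differences: -19, -25, -31. Second differences: -6, -6.
Level-2 differences are constant, so f has degree 2.
Fitting a degree-2 polynomial gives f(t) = -3t² - 4t + 4.
Then f(0) = 4.

4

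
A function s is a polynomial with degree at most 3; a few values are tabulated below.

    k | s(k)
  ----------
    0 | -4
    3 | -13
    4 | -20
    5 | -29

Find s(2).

Write s(k) = ak³ + bk² + ck + d; the 4 given values yield a linear system in the 4 coefficients.
Solving, the leading coefficient vanishes, and s(k) = -k² - 4.
Then s(2) = -8.

-8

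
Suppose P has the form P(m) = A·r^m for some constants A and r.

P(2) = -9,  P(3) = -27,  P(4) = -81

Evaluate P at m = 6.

-729

Consecutive ratio: -27/(-9) = 3, and -81/(-27) = 3, so r = 3.
Then A·3^2 = -9 gives A = -1, and P(m) = -1·3^m.
P(6) = -1·3^6 = -729.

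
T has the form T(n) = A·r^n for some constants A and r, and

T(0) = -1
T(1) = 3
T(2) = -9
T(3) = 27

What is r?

Consecutive ratio: 3/(-1) = -3, and -9/3 = -3, so r = -3.
Then A·(-3)^0 = -1 gives A = -1, and T(n) = -1·(-3)^n.

-3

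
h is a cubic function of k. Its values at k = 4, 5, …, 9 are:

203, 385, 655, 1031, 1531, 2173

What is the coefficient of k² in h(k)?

First differences: 182, 270, 376, 500, 642. Second differences: 88, 106, 124, 142. Third differences: 18, 18, 18.
Level-3 differences are constant, so h has degree 3.
Fitting a degree-3 polynomial gives h(k) = 3k³ - k² + 8k - 5.
The coefficient of k² is -1.

-1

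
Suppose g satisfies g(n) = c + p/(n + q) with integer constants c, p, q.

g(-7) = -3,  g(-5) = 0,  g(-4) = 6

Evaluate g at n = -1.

(g(n) − c)(n + q) = p for each data point; the three points give a linear system in c and q, then p follows.
Solving: c = -6, q = 3, p = -12, so g(n) = -6 − 12/(n + 3).
Then g(-1) = -6 − 12/2 = -12.

-12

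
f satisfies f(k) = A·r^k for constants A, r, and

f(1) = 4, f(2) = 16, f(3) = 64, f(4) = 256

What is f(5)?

1024

Consecutive ratio: 16/4 = 4, and 64/16 = 4, so r = 4.
Then A·4^1 = 4 gives A = 1, and f(k) = 1·4^k.
f(5) = 1·4^5 = 1024.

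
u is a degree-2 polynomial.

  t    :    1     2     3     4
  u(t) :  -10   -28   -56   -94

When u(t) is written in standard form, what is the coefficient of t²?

First differences: -18, -28, -38. Second differences: -10, -10.
Level-2 differences are constant, so u has degree 2.
Fitting a degree-2 polynomial gives u(t) = -5t² - 3t - 2.
The coefficient of t² is -5.

-5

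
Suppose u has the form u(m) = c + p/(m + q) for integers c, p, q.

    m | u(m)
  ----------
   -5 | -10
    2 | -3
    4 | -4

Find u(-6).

(u(m) − c)(m + q) = p for each data point; the three points give a linear system in c and q, then p follows.
Solving: c = -6, q = 2, p = 12, so u(m) = -6 + 12/(m + 2).
Then u(-6) = -6 + 12/(-4) = -9.

-9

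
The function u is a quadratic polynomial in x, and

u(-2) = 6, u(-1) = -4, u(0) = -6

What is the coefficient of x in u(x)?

Write u(x) = ax² + bx + c; the 3 given values yield a linear system in the 3 coefficients.
Solving, u(x) = 4x² + 2x - 6.
The coefficient of x is 2.

2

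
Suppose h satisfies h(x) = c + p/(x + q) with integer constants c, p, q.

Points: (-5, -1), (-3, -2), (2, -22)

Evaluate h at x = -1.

(h(x) − c)(x + q) = p for each data point; the three points give a linear system in c and q, then p follows.
Solving: c = 2, q = -3, p = 24, so h(x) = 2 + 24/(x − 3).
Then h(-1) = 2 + 24/(-4) = -4.

-4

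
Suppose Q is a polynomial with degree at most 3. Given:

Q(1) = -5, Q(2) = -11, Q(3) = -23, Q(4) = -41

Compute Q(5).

Write Q(k) = ak³ + bk² + ck + d; the 4 given values yield a linear system in the 4 coefficients.
Solving, the leading coefficient vanishes, and Q(k) = -3k² + 3k - 5.
Then Q(5) = -65.

-65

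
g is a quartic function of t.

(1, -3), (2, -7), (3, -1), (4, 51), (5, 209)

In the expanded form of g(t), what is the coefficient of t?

-3

Write g(t) = at^4 + bt³ + ct² + dt + e; the 5 given values yield a linear system in the 5 coefficients.
Solving, g(t) = t^4 - 4t³ + 4t² - 3t - 1.
The coefficient of t is -3.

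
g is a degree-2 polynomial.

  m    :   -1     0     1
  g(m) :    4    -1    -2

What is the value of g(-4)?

43

Write g(m) = am² + bm + c; the 3 given values yield a linear system in the 3 coefficients.
Solving, g(m) = 2m² - 3m - 1.
Then g(-4) = 43.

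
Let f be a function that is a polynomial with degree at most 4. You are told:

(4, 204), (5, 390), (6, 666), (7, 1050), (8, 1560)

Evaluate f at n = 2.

First differences: 186, 276, 384, 510. Second differences: 90, 108, 126. Third differences: 18, 18.
Level-3 differences are constant, so f has degree 3.
Fitting a degree-3 polynomial gives f(n) = 3n³ + 3n.
Then f(2) = 30.

30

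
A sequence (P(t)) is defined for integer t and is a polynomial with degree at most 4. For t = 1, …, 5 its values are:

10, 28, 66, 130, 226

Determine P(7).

538

Write P(t) = at^4 + bt³ + ct² + dt + e; the 5 given values yield a linear system in the 5 coefficients.
Solving, the leading coefficient vanishes, and P(t) = t³ + 4t² - t + 6.
Then P(7) = 538.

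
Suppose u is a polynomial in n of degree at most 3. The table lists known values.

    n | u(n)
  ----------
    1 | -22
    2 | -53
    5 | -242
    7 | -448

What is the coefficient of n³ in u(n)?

0

Write u(n) = an³ + bn² + cn + d; the 4 given values yield a linear system in the 4 coefficients.
Solving, the leading coefficient vanishes, and u(n) = -8n² - 7n - 7.
The coefficient of n³ is 0.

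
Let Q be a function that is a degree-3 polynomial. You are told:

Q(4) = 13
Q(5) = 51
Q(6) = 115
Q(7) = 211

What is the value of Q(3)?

Write Q(x) = ax³ + bx² + cx + d; the 4 given values yield a linear system in the 4 coefficients.
Solving, Q(x) = x³ - 2x² - 5x + 1.
Then Q(3) = -5.

-5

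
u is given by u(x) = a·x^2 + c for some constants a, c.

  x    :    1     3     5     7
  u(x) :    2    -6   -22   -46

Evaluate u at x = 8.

From u(1) = 2 and u(3) = -6: 1a + c = 2 and 9a + c = -6.
Subtracting: 8a = -8, so a = -1; then c = 2 − (-1)·1 = 3.
So u(x) = -1x² + 3, and u(8) = -61.

-61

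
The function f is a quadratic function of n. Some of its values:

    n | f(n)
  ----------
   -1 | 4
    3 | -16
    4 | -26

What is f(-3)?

Write f(n) = an² + bn + c; the 3 given values yield a linear system in the 3 coefficients.
Solving, f(n) = -n² - 3n + 2.
Then f(-3) = 2.

2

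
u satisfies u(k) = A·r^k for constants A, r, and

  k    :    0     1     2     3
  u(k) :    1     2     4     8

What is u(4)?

16

Consecutive ratio: 2/1 = 2, and 4/2 = 2, so r = 2.
Then A·2^0 = 1 gives A = 1, and u(k) = 1·2^k.
u(4) = 1·2^4 = 16.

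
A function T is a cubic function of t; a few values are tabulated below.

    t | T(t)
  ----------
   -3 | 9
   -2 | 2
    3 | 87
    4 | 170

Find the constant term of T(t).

Write T(t) = at³ + bt² + ct + d; the 4 given values yield a linear system in the 4 coefficients.
Solving, T(t) = t³ + 6t² + 4t - 6.
The constant term is T(0) = -6.

-6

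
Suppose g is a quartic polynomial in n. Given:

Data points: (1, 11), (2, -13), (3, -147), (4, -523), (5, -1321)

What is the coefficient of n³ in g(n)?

Write g(n) = an^4 + bn³ + cn² + dn + e; the 5 given values yield a linear system in the 5 coefficients.
Solving, g(n) = -2n^4 - 2n³ + 7n² - n + 9.
The coefficient of n³ is -2.

-2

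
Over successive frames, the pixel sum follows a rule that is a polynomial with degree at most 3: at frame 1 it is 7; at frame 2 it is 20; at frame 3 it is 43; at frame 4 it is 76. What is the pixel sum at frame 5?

Write the value at x as Q(x).
First differences: 13, 23, 33. Second differences: 10, 10.
Level-2 differences are constant, so Q has degree 2.
Fitting a degree-2 polynomial gives Q(x) = 5x² - 2x + 4.
Then Q(5) = 119.

119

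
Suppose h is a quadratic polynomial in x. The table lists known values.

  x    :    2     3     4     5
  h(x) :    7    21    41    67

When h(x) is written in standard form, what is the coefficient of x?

First differences: 14, 20, 26. Second differences: 6, 6.
Level-2 differences are constant, so h has degree 2.
Fitting a degree-2 polynomial gives h(x) = 3x² - x - 3.
The coefficient of x is -1.

-1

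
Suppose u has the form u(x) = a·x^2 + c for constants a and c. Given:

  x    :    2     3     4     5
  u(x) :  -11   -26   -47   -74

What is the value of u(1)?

From u(2) = -11 and u(3) = -26: 4a + c = -11 and 9a + c = -26.
Subtracting: 5a = -15, so a = -3; then c = -11 − (-3)·4 = 1.
So u(x) = -3x² + 1, and u(1) = -2.

-2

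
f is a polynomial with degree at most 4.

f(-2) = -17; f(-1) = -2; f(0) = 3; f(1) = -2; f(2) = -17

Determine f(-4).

-77

First differences: 15, 5, -5, -15. Second differences: -10, -10, -10.
Level-2 differences are constant, so f has degree 2.
Fitting a degree-2 polynomial gives f(n) = -5n² + 3.
Then f(-4) = -77.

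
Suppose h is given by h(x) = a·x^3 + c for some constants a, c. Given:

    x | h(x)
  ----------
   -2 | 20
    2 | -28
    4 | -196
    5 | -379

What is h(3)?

-85

From h(-2) = 20 and h(2) = -28: -8a + c = 20 and 8a + c = -28.
Subtracting: 16a = -48, so a = -3; then c = 20 − (-3)·(-8) = -4.
So h(x) = -3x³ − 4, and h(3) = -85.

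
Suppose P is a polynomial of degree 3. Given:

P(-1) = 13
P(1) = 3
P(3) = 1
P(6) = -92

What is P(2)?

4

Write P(m) = am³ + bm² + cm + d; the 4 given values yield a linear system in the 4 coefficients.
Solving, P(m) = -m³ + 4m² - 4m + 4.
Then P(2) = 4.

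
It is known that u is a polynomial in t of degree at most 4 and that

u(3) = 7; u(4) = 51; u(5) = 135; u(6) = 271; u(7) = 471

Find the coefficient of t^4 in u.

Write u(t) = at^4 + bt³ + ct² + dt + e; the 5 given values yield a linear system in the 5 coefficients.
Solving, the leading coefficient vanishes, and u(t) = 2t³ - 4t² - 2t - 5.
The coefficient of t^4 is 0.

0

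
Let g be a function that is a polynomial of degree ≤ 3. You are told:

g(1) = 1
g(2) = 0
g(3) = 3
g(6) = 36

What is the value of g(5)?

Write g(n) = an³ + bn² + cn + d; the 4 given values yield a linear system in the 4 coefficients.
Solving, the leading coefficient vanishes, and g(n) = 2n² - 7n + 6.
Then g(5) = 21.

21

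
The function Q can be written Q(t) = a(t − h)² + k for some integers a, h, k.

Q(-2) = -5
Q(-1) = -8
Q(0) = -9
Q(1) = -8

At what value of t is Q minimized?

0

First differences -3, -1, 1; second difference 2 = 2a, so a = 1.
Expanding, the t-coefficient is −2ah = -2h; matching it to the data gives h = 0, and then k = -9.
So Q(t) = 1(t + 0)² − 9.
Hence h = 0.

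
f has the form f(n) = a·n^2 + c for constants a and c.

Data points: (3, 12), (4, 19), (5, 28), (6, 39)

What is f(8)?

67

From f(3) = 12 and f(4) = 19: 9a + c = 12 and 16a + c = 19.
Subtracting: 7a = 7, so a = 1; then c = 12 − 1·9 = 3.
So f(n) = 1n² + 3, and f(8) = 67.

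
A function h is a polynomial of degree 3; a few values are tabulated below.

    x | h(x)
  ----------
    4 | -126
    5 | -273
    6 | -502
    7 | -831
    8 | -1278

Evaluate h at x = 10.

First differences: -147, -229, -329, -447. Second differences: -82, -100, -118. Third differences: -18, -18.
Level-3 differences are constant, so h has degree 3.
Fitting a degree-3 polynomial gives h(x) = -3x³ + 4x² + 2.
Then h(10) = -2598.

-2598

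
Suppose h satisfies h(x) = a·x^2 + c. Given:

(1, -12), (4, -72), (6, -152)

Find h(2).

-24

From h(1) = -12 and h(4) = -72: 1a + c = -12 and 16a + c = -72.
Subtracting: 15a = -60, so a = -4; then c = -12 − (-4)·1 = -8.
So h(x) = -4x² − 8, and h(2) = -24.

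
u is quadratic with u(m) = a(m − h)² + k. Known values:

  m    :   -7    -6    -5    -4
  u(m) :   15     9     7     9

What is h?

-5

First differences -6, -2, 2; second difference 4 = 2a, so a = 2.
Expanding, the m-coefficient is −2ah = -4h; matching it to the data gives h = -5, and then k = 7.
So u(m) = 2(m + 5)² + 7.
Hence h = -5.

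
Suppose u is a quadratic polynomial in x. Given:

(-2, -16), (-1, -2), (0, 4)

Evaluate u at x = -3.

-38

Write u(x) = ax² + bx + c; the 3 given values yield a linear system in the 3 coefficients.
Solving, u(x) = -4x² + 2x + 4.
Then u(-3) = -38.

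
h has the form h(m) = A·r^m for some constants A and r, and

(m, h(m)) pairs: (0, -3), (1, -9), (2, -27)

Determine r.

3

Consecutive ratio: -9/(-3) = 3, and -27/(-9) = 3, so r = 3.
Then A·3^0 = -3 gives A = -3, and h(m) = -3·3^m.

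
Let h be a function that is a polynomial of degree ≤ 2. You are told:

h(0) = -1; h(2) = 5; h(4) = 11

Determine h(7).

Write h(x) = ax² + bx + c; the 3 given values yield a linear system in the 3 coefficients.
Solving, the leading coefficient vanishes, and h(x) = 3x - 1.
Then h(7) = 20.

20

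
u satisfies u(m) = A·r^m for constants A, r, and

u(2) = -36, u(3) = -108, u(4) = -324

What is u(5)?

-972

Consecutive ratio: -108/(-36) = 3, and -324/(-108) = 3, so r = 3.
Then A·3^2 = -36 gives A = -4, and u(m) = -4·3^m.
u(5) = -4·3^5 = -972.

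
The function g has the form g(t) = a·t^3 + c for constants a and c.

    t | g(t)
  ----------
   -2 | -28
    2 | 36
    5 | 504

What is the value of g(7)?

1376

From g(-2) = -28 and g(2) = 36: -8a + c = -28 and 8a + c = 36.
Subtracting: 16a = 64, so a = 4; then c = -28 − 4·(-8) = 4.
So g(t) = 4t³ + 4, and g(7) = 1376.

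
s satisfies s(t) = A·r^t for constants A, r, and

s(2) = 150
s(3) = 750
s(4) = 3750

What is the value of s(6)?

Consecutive ratio: 750/150 = 5, and 3750/750 = 5, so r = 5.
Then A·5^2 = 150 gives A = 6, and s(t) = 6·5^t.
s(6) = 6·5^6 = 93750.

93750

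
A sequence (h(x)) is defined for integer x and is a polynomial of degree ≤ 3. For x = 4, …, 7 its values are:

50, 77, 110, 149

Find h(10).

First differences: 27, 33, 39. Second differences: 6, 6.
Level-2 differences are constant, so h has degree 2.
Fitting a degree-2 polynomial gives h(x) = 3x² + 2.
Then h(10) = 302.

302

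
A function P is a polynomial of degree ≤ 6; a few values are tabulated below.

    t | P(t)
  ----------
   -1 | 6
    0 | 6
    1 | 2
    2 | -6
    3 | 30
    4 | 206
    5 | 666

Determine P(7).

Write P(t) = at^6 + bt^5 + ct^4 + dt³ + et² + pt + q; the 7 given values yield a linear system in the 7 coefficients.
Solving, the top 2 coefficients vanish, and P(t) = 2t^4 - 4t³ - 4t² + 2t + 6.
Then P(7) = 3254.

3254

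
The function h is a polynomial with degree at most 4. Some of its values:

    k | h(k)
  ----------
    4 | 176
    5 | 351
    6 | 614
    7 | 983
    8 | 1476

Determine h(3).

71

First differences: 175, 263, 369, 493. Second differences: 88, 106, 124. Third differences: 18, 18.
Level-3 differences are constant, so h has degree 3.
Fitting a degree-3 polynomial gives h(k) = 3k³ - k² + k - 4.
Then h(3) = 71.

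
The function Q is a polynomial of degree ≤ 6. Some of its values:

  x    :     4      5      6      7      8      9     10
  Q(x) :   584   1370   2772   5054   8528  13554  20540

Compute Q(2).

Write Q(x) = ax^6 + bx^5 + cx^4 + dx³ + ex² + px + q; the 7 given values yield a linear system in the 7 coefficients.
Solving, the top 2 coefficients vanish, and Q(x) = 2x^4 + 6x² - 6x.
Then Q(2) = 44.

44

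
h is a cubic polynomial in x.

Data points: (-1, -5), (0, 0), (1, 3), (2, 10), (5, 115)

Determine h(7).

315

Write h(x) = ax³ + bx² + cx + d; the 5 given values yield a linear system in the 4 coefficients.
Solving, h(x) = x³ - x² + 3x.
Then h(7) = 315.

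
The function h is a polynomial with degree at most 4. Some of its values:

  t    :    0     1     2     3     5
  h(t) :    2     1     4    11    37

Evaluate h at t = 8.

Write h(t) = at^4 + bt³ + ct² + dt + e; the 5 given values yield a linear system in the 5 coefficients.
Solving, the top 2 coefficients vanish, and h(t) = 2t² - 3t + 2.
Then h(8) = 106.

106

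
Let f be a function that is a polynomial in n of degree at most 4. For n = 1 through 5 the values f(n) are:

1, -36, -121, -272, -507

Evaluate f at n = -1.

3

First differences: -37, -85, -151, -235. Second differences: -48, -66, -84. Third differences: -18, -18.
Level-3 differences are constant, so f has degree 3.
Fitting a degree-3 polynomial gives f(n) = -3n³ - 6n² + 2n + 8.
Then f(-1) = 3.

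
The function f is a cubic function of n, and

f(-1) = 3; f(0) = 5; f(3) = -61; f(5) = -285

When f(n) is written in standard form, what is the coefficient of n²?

-2

Write f(n) = an³ + bn² + cn + d; the 4 given values yield a linear system in the 4 coefficients.
Solving, f(n) = -2n³ - 2n² + 2n + 5.
The coefficient of n² is -2.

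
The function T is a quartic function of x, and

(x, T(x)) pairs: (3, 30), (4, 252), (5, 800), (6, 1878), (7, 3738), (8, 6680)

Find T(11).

First differences: 222, 548, 1078, 1860, 2942. Second differences: 326, 530, 782, 1082. Third differences: 204, 252, 300. Fourth differences: 48, 48.
Level-4 differences are constant, so T has degree 4.
Fitting a degree-4 polynomial gives T(x) = 2x^4 - 2x³ - 7x² - 5x.
Then T(11) = 25718.

25718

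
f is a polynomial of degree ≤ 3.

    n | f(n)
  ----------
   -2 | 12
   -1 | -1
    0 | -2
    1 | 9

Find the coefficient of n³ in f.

First differences: -13, -1, 11. Second differences: 12, 12.
Level-2 differences are constant, so f has degree 2.
Fitting a degree-2 polynomial gives f(n) = 6n² + 5n - 2.
The coefficient of n³ is 0.

0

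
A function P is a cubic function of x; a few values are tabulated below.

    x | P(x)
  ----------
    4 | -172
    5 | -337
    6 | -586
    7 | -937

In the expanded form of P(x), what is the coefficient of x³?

Write P(x) = ax³ + bx² + cx + d; the 4 given values yield a linear system in the 4 coefficients.
Solving, P(x) = -3x³ + 3x² - 9x + 8.
The coefficient of x³ is -3.

-3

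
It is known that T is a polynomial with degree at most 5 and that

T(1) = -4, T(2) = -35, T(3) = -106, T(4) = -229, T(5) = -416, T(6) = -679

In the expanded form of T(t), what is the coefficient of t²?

First differences: -31, -71, -123, -187, -263. Second differences: -40, -52, -64, -76. Third differences: -12, -12, -12.
Level-3 differences are constant, so T has degree 3.
Fitting a degree-3 polynomial gives T(t) = -2t³ - 8t² + 7t - 1.
The coefficient of t² is -8.

-8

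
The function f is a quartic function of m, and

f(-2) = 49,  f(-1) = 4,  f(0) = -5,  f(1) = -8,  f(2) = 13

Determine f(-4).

Write f(m) = am^4 + bm³ + cm² + dm + e; the 5 given values yield a linear system in the 5 coefficients.
Solving, f(m) = 2m^4 - m³ + m² - 5m - 5.
Then f(-4) = 607.

607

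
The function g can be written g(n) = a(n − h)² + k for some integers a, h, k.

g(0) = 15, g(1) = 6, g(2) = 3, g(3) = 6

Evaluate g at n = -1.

30

First differences -9, -3, 3; second difference 6 = 2a, so a = 3.
Expanding, the n-coefficient is −2ah = -6h; matching it to the data gives h = 2, and then k = 3.
So g(n) = 3(n − 2)² + 3.
g(-1) = 3·(-3)² + 3 = 30.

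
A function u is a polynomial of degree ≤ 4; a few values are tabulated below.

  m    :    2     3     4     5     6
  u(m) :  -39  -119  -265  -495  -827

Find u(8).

-1869

Write u(m) = am^4 + bm³ + cm² + dm + e; the 5 given values yield a linear system in the 5 coefficients.
Solving, the leading coefficient vanishes, and u(m) = -3m³ - 6m² + 7m - 5.
Then u(8) = -1869.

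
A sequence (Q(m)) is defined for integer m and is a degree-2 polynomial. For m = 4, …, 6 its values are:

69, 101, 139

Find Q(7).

Write Q(m) = am² + bm + c; the 3 given values yield a linear system in the 3 coefficients.
Solving, Q(m) = 3m² + 5m + 1.
Then Q(7) = 183.

183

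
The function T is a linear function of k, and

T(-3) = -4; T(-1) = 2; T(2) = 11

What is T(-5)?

Write T(k) = ak + b; the 3 given values yield a linear system in the 2 coefficients.
Solving, T(k) = 3k + 5.
Then T(-5) = -10.

-10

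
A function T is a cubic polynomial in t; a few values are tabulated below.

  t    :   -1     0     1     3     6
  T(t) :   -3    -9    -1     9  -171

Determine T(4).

Write T(t) = at³ + bt² + ct + d; the 5 given values yield a linear system in the 4 coefficients.
Solving, T(t) = -2t³ + 7t² + 3t - 9.
Then T(4) = -13.

-13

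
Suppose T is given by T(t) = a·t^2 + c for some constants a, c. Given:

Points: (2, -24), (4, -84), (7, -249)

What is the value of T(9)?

From T(2) = -24 and T(4) = -84: 4a + c = -24 and 16a + c = -84.
Subtracting: 12a = -60, so a = -5; then c = -24 − (-5)·4 = -4.
So T(t) = -5t² − 4, and T(9) = -409.

-409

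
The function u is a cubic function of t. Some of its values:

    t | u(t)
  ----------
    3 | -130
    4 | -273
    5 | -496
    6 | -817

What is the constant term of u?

-1

Write u(t) = at³ + bt² + ct + d; the 4 given values yield a linear system in the 4 coefficients.
Solving, u(t) = -3t³ - 4t² - 4t - 1.
The constant term is u(0) = -1.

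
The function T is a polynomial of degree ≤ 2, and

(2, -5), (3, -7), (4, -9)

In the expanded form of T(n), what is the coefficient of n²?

Write T(n) = an² + bn + c; the 3 given values yield a linear system in the 3 coefficients.
Solving, the leading coefficient vanishes, and T(n) = -2n - 1.
The coefficient of n² is 0.

0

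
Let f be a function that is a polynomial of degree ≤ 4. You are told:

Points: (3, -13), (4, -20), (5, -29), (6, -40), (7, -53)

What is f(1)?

Write f(n) = an^4 + bn³ + cn² + dn + e; the 5 given values yield a linear system in the 5 coefficients.
Solving, the top 2 coefficients vanish, and f(n) = -n² - 4.
Then f(1) = -5.

-5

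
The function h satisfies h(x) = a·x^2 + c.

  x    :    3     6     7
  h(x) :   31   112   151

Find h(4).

From h(3) = 31 and h(6) = 112: 9a + c = 31 and 36a + c = 112.
Subtracting: 27a = 81, so a = 3; then c = 31 − 3·9 = 4.
So h(x) = 3x² + 4, and h(4) = 52.

52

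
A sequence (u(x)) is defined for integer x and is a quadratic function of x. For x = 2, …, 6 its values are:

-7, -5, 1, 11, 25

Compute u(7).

43

First differences: 2, 6, 10, 14. Second differences: 4, 4, 4.
Level-2 differences are constant, so u has degree 2.
Fitting a degree-2 polynomial gives u(x) = 2x² - 8x + 1.
Then u(7) = 43.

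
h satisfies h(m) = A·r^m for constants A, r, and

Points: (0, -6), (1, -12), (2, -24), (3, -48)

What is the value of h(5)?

-192

Consecutive ratio: -12/(-6) = 2, and -24/(-12) = 2, so r = 2.
Then A·2^0 = -6 gives A = -6, and h(m) = -6·2^m.
h(5) = -6·2^5 = -192.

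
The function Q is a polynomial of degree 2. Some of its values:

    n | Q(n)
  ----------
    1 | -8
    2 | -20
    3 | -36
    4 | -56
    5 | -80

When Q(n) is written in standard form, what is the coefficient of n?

-6

First differences: -12, -16, -20, -24. Second differences: -4, -4, -4.
Level-2 differences are constant, so Q has degree 2.
Fitting a degree-2 polynomial gives Q(n) = -2n² - 6n.
The coefficient of n is -6.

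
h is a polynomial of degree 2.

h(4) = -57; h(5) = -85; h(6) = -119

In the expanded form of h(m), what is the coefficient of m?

Write h(m) = am² + bm + c; the 3 given values yield a linear system in the 3 coefficients.
Solving, h(m) = -3m² - m - 5.
The coefficient of m is -1.

-1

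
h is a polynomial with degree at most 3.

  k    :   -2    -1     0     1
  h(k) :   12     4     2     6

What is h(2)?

16

Write h(k) = ak³ + bk² + ck + d; the 4 given values yield a linear system in the 4 coefficients.
Solving, the leading coefficient vanishes, and h(k) = 3k² + k + 2.
Then h(2) = 16.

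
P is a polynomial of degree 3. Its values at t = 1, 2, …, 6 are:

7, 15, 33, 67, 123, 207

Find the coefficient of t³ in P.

First differences: 8, 18, 34, 56, 84. Second differences: 10, 16, 22, 28. Third differences: 6, 6, 6.
Level-3 differences are constant, so P has degree 3.
Fitting a degree-3 polynomial gives P(t) = t³ - t² + 4t + 3.
The coefficient of t³ is 1.

1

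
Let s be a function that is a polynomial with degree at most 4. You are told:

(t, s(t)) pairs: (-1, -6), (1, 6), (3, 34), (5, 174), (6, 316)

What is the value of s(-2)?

Write s(t) = at^4 + bt³ + ct² + dt + e; the 5 given values yield a linear system in the 5 coefficients.
Solving, the leading coefficient vanishes, and s(t) = 2t³ - 4t² + 4t + 4.
Then s(-2) = -36.

-36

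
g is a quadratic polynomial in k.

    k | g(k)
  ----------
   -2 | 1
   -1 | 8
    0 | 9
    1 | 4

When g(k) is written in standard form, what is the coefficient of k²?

First differences: 7, 1, -5. Second differences: -6, -6.
Level-2 differences are constant, so g has degree 2.
Fitting a degree-2 polynomial gives g(k) = -3k² - 2k + 9.
The coefficient of k² is -3.

-3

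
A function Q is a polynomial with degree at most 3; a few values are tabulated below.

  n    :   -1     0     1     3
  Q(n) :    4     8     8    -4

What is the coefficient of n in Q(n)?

2

Write Q(n) = an³ + bn² + cn + d; the 4 given values yield a linear system in the 4 coefficients.
Solving, the leading coefficient vanishes, and Q(n) = -2n² + 2n + 8.
The coefficient of n is 2.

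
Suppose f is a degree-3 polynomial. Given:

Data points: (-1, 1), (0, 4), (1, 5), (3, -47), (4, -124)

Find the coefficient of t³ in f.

-2

Write f(t) = at³ + bt² + ct + d; the 5 given values yield a linear system in the 4 coefficients.
Solving, f(t) = -2t³ - t² + 4t + 4.
The coefficient of t³ is -2.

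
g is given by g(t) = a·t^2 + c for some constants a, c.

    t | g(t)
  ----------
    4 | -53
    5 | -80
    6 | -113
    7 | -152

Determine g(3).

From g(4) = -53 and g(5) = -80: 16a + c = -53 and 25a + c = -80.
Subtracting: 9a = -27, so a = -3; then c = -53 − (-3)·16 = -5.
So g(t) = -3t² − 5, and g(3) = -32.

-32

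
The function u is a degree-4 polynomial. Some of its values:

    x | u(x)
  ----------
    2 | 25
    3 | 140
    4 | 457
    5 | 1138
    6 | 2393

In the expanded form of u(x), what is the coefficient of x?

Write u(x) = ax^4 + bx³ + cx² + dx + e; the 5 given values yield a linear system in the 5 coefficients.
Solving, u(x) = 2x^4 - x³ + 4x - 7.
The coefficient of x is 4.

4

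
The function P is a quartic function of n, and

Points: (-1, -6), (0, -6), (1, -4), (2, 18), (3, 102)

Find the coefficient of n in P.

Write P(n) = an^4 + bn³ + cn² + dn + e; the 5 given values yield a linear system in the 5 coefficients.
Solving, P(n) = n^4 + n³ - 6.
The coefficient of n is 0.

0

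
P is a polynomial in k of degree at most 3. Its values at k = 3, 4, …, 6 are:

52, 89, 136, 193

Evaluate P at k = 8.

Write P(k) = ak³ + bk² + ck + d; the 4 given values yield a linear system in the 4 coefficients.
Solving, the leading coefficient vanishes, and P(k) = 5k² + 2k + 1.
Then P(8) = 337.

337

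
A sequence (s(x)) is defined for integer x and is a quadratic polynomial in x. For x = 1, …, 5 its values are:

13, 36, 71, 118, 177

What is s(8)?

First differences: 23, 35, 47, 59. Second differences: 12, 12, 12.
Level-2 differences are constant, so s has degree 2.
Fitting a degree-2 polynomial gives s(x) = 6x² + 5x + 2.
Then s(8) = 426.

426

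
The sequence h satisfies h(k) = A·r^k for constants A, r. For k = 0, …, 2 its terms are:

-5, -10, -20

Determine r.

2

Consecutive ratio: -10/(-5) = 2, and -20/(-10) = 2, so r = 2.
Then A·2^0 = -5 gives A = -5, and h(k) = -5·2^k.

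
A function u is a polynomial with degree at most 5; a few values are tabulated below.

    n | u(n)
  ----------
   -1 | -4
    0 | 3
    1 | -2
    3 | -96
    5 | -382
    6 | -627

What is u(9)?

-1914

Write u(n) = an^5 + bn^4 + cn³ + dn² + en + p; the 6 given values yield a linear system in the 6 coefficients.
Solving, the top 2 coefficients vanish, and u(n) = -2n³ - 6n² + 3n + 3.
Then u(9) = -1914.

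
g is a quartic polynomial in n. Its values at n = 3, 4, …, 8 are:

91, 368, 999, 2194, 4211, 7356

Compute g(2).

First differences: 277, 631, 1195, 2017, 3145. Second differences: 354, 564, 822, 1128. Third differences: 210, 258, 306. Fourth differences: 48, 48.
Level-4 differences are constant, so g has degree 4.
Fitting a degree-4 polynomial gives g(n) = 2n^4 - n³ - 5n² - n + 4.
Then g(2) = 6.

6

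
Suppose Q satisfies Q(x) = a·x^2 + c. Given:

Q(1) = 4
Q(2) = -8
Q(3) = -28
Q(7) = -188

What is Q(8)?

From Q(1) = 4 and Q(2) = -8: 1a + c = 4 and 4a + c = -8.
Subtracting: 3a = -12, so a = -4; then c = 4 − (-4)·1 = 8.
So Q(x) = -4x² + 8, and Q(8) = -248.

-248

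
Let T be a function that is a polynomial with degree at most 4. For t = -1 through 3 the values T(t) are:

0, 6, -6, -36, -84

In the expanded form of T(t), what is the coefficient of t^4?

First differences: 6, -12, -30, -48. Second differences: -18, -18, -18.
Level-2 differences are constant, so T has degree 2.
Fitting a degree-2 polynomial gives T(t) = -9t² - 3t + 6.
The coefficient of t^4 is 0.

0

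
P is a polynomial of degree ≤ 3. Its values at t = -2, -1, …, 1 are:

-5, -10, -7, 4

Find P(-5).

58

First differences: -5, 3, 11. Second differences: 8, 8.
Level-2 differences are constant, so P has degree 2.
Fitting a degree-2 polynomial gives P(t) = 4t² + 7t - 7.
Then P(-5) = 58.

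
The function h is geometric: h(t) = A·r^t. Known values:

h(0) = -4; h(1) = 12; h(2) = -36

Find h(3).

Consecutive ratio: 12/(-4) = -3, and -36/12 = -3, so r = -3.
Then A·(-3)^0 = -4 gives A = -4, and h(t) = -4·(-3)^t.
h(3) = -4·(-3)^3 = 108.

108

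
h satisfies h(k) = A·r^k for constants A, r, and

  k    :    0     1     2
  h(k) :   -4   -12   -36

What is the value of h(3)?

-108

Consecutive ratio: -12/(-4) = 3, and -36/(-12) = 3, so r = 3.
Then A·3^0 = -4 gives A = -4, and h(k) = -4·3^k.
h(3) = -4·3^3 = -108.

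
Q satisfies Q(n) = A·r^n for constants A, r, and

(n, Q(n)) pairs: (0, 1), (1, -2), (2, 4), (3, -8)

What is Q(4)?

16

Consecutive ratio: -2/1 = -2, and 4/(-2) = -2, so r = -2.
Then A·(-2)^0 = 1 gives A = 1, and Q(n) = 1·(-2)^n.
Q(4) = 1·(-2)^4 = 16.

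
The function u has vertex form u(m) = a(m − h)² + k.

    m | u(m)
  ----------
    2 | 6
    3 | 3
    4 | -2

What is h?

1

First differences -3, -5; second difference -2 = 2a, so a = -1.
Expanding, the m-coefficient is −2ah = 2h; matching it to the data gives h = 1, and then k = 7.
So u(m) = -1(m − 1)² + 7.
Hence h = 1.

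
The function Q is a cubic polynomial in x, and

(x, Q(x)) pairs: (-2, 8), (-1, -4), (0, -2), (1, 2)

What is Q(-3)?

Write Q(x) = ax³ + bx² + cx + d; the 4 given values yield a linear system in the 4 coefficients.
Solving, Q(x) = -2x³ + x² + 5x - 2.
Then Q(-3) = 46.

46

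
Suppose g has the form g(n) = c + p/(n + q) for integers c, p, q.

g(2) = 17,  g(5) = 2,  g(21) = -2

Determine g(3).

7

(g(n) − c)(n + q) = p for each data point; the three points give a linear system in c and q, then p follows.
Solving: c = -3, q = -1, p = 20, so g(n) = -3 + 20/(n − 1).
Then g(3) = -3 + 20/2 = 7.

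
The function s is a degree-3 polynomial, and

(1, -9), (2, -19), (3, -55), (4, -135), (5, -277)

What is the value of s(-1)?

5

First differences: -10, -36, -80, -142. Second differences: -26, -44, -62. Third differences: -18, -18.
Level-3 differences are constant, so s has degree 3.
Fitting a degree-3 polynomial gives s(t) = -3t³ + 5t² - 4t - 7.
Then s(-1) = 5.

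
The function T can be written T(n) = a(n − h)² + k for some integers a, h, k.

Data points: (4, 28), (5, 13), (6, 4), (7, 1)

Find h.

7

First differences -15, -9, -3; second difference 6 = 2a, so a = 3.
Expanding, the n-coefficient is −2ah = -6h; matching it to the data gives h = 7, and then k = 1.
So T(n) = 3(n − 7)² + 1.
Hence h = 7.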